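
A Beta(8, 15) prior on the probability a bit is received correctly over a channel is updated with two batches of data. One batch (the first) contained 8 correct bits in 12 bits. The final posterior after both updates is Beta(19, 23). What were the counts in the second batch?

3 correct bits and 4 errors

Because Beta–binomial updating is additive in the counts, the combined data contributed (α_post−α_prior, β_post−β_prior) successes and failures.
Total across both batches: 19−8=11 correct bits, 23−15=8 errors.
Subtract the first batch: 11−8=3 correct bits and 8−4=4 errors.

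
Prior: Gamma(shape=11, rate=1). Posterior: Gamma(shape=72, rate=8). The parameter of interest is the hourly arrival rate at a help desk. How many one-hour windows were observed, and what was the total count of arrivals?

n = 7 one-hour windows with total 61 arrivals

Gamma–Poisson conjugacy: posterior shape = α + Σxᵢ, posterior rate = β + n.
Matching: Σxᵢ = 72 − 11 = 61 and n = 8 − 1 = 7.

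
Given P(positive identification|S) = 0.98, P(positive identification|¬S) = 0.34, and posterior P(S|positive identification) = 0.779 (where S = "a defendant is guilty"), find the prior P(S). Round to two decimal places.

P(S) = 0.55

Bayes' rule in odds form gives O(S|E) = O(S)·[P(E|S)/P(E|¬S)], hence O(S) = O(S|E)/LR.
Posterior odds = 0.779/(1−0.779) = 3.5249. LR = 0.98/0.34 = 2.8824.
Prior odds = 3.5249/2.8824 = 1.2229, so P(S) = 1.2229/(1+1.2229) ≈ 0.55.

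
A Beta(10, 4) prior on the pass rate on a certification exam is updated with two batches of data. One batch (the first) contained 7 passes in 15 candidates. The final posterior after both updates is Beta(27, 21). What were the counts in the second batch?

10 passes and 9 failures

Because Beta–binomial updating is additive in the counts, the combined data contributed (α_post−α_prior, β_post−β_prior) successes and failures.
Total across both batches: 27−10=17 passes, 21−4=17 failures.
Subtract the first batch: 17−7=10 passes and 17−8=9 failures.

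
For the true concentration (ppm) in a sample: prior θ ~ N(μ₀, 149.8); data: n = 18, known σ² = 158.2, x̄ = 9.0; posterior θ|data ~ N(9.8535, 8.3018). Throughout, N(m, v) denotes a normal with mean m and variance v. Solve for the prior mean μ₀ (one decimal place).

The posterior mean is a precision-weighted average: μ_n = (τ₀μ₀ + τ_data·x̄)/(τ₀+τ_data), with τ₀=1/σ₀² and τ_data=n/σ².
Here τ₀ = 1/149.8 = 0.006676 and τ_data = 18/158.2 = 0.113780, so τ_n = 0.120456.
Rearranging for μ₀: μ₀ = (μ_n·τ_n − τ_data·x̄)/τ₀ = (9.8535·0.120456 − 0.113780·9.0) / 0.006676 = 0.162893/0.006676 ≈ 24.4.

μ₀ = 24.4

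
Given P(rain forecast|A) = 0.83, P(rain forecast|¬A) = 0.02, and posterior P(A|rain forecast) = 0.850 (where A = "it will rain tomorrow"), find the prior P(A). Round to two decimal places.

P(A) = 0.12

In odds form, posterior odds = prior odds × likelihood ratio, so prior odds = posterior odds ÷ LR.
Posterior odds = 0.850/(1−0.850) = 5.6667. LR = 0.83/0.02 = 41.5000.
Prior odds = 5.6667/41.5000 = 0.1365, so P(A) = 0.1365/(1+0.1365) ≈ 0.12.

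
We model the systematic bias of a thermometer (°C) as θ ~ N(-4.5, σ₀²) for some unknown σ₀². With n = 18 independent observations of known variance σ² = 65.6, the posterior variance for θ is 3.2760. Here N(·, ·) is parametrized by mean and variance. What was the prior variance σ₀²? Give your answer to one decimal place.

σ₀² = 32.4

For the Normal–Normal model with known σ², precisions add: τ_n = τ₀ + n/σ².
So 1/σ₀² = 1/3.2760 − 18/65.6 = 0.305250 − 0.274390 = 0.030860.
Hence σ₀² = 1/0.030860 ≈ 32.4.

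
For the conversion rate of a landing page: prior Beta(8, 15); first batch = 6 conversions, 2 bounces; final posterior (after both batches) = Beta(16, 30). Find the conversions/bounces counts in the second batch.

2 conversions and 13 bounces

Sequential conjugate updates are equivalent to a single update on the pooled data, so total successes = posterior α − prior α and total failures = posterior β − prior β.
Total across both batches: 16−8=8 conversions, 30−15=15 bounces.
Subtract the first batch: 8−6=2 conversions and 15−2=13 bounces.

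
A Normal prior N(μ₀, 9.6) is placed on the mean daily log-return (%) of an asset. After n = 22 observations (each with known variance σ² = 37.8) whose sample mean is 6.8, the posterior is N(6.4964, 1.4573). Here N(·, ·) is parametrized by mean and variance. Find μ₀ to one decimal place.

μ₀ = 4.8

The posterior mean is a precision-weighted average: μ_n = (τ₀μ₀ + τ_data·x̄)/(τ₀+τ_data), with τ₀=1/σ₀² and τ_data=n/σ².
Here τ₀ = 1/9.6 = 0.104167 and τ_data = 22/37.8 = 0.582011, so τ_n = 0.686178.
Rearranging for μ₀: μ₀ = (μ_n·τ_n − τ_data·x̄)/τ₀ = (6.4964·0.686178 − 0.582011·6.8) / 0.104167 = 0.500012/0.104167 ≈ 4.8.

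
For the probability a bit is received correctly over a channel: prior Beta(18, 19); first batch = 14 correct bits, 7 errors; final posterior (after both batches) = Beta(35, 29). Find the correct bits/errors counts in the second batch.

3 correct bits and 3 errors

Because Beta–binomial updating is additive in the counts, the combined data contributed (α_post−α_prior, β_post−β_prior) successes and failures.
Total across both batches: 35−18=17 correct bits, 29−19=10 errors.
Subtract the first batch: 17−14=3 correct bits and 10−7=3 errors.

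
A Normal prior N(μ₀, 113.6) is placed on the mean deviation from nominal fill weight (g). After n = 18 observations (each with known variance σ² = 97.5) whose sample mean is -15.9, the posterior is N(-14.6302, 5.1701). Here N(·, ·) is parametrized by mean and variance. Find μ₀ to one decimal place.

μ₀ = 12.0

With known observation variance, the Normal–Normal posterior has precision τ_n = τ₀ + n/σ² and mean μ_n = (τ₀μ₀ + (n/σ²)x̄)/τ_n.
Here τ₀ = 1/113.6 = 0.008803 and τ_data = 18/97.5 = 0.184615, so τ_n = 0.193418.
Rearranging for μ₀: μ₀ = (μ_n·τ_n − τ_data·x̄)/τ₀ = (-14.6302·0.193418 − 0.184615·-15.9) / 0.008803 = 0.105634/0.008803 ≈ 12.0.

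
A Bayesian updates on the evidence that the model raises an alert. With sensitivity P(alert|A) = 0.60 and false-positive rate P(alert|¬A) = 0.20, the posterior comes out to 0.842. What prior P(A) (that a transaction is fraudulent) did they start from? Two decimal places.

P(A) = 0.64

In odds form, posterior odds = prior odds × likelihood ratio, so prior odds = posterior odds ÷ LR.
Posterior odds = 0.842/(1−0.842) = 5.3291. LR = 0.60/0.20 = 3.0000.
Prior odds = 5.3291/3.0000 = 1.7764, so P(A) = 1.7764/(1+1.7764) ≈ 0.64.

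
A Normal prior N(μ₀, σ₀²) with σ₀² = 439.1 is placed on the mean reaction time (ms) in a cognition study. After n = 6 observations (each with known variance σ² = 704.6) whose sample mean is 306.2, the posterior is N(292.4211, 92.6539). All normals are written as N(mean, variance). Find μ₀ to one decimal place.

With known observation variance, the Normal–Normal posterior has precision τ_n = τ₀ + n/σ² and mean μ_n = (τ₀μ₀ + (n/σ²)x̄)/τ_n.
Here τ₀ = 1/439.1 = 0.002277 and τ_data = 6/704.6 = 0.008515, so τ_n = 0.010792.
Rearranging for μ₀: μ₀ = (μ_n·τ_n − τ_data·x̄)/τ₀ = (292.4211·0.010792 − 0.008515·306.2) / 0.002277 = 0.548516/0.002277 ≈ 240.9.

μ₀ = 240.9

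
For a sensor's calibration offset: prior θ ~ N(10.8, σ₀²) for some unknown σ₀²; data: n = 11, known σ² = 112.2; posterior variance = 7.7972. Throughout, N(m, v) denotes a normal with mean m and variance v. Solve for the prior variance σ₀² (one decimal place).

σ₀² = 33.1

For the Normal–Normal model with known σ², precisions add: τ_n = τ₀ + n/σ².
So 1/σ₀² = 1/7.7972 − 11/112.2 = 0.128251 − 0.098039 = 0.030212.
Hence σ₀² = 1/0.030212 ≈ 33.1.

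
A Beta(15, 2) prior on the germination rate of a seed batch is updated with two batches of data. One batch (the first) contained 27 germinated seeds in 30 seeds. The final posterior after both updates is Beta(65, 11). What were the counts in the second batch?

Sequential conjugate updates are equivalent to a single update on the pooled data, so total successes = posterior α − prior α and total failures = posterior β − prior β.
Total across both batches: 65−15=50 germinated seeds, 11−2=9 non-germinating seeds.
Subtract the first batch: 50−27=23 germinated seeds and 9−3=6 non-germinating seeds.

23 germinated seeds and 6 non-germinating seeds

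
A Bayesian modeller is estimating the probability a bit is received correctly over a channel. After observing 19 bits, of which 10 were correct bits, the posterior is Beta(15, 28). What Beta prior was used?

Beta(5, 19)

Beta is conjugate to the binomial likelihood: posterior = Beta(a+s, b+f).
So a = 15 − 10 = 5 and b = 28 − 9 = 19.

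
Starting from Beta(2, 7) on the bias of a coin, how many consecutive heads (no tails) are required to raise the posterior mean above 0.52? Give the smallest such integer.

k = 6

After k heads and 0 tails the posterior is Beta(2+k, 7), with mean (2+k)/(2+7+k).
Set (2+k)/(9+k) > 0.52 and solve: k > (0.52·9 − 2)/(1 − 0.52) = 5.583.
The smallest integer exceeding 5.583 is 6.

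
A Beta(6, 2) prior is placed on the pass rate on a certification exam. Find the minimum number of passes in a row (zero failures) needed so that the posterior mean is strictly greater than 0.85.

After k passes and 0 failures the posterior is Beta(6+k, 2), with mean (6+k)/(6+2+k).
Set (6+k)/(8+k) > 0.85 and solve: k > (0.85·8 − 6)/(1 − 0.85) = 5.333.
The smallest integer exceeding 5.333 is 6, and checking k=6: (12)/(14) = 0.8571 > 0.85.

k = 6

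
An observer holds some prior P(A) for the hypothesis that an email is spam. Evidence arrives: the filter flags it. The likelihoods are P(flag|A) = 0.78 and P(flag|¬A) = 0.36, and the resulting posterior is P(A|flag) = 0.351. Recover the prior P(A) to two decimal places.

In odds form, posterior odds = prior odds × likelihood ratio, so prior odds = posterior odds ÷ LR.
Posterior odds = 0.351/(1−0.351) = 0.5408. LR = 0.78/0.36 = 2.1667.
Prior odds = 0.5408/2.1667 = 0.2496, so P(A) = 0.2496/(1+0.2496) ≈ 0.20.

P(A) = 0.20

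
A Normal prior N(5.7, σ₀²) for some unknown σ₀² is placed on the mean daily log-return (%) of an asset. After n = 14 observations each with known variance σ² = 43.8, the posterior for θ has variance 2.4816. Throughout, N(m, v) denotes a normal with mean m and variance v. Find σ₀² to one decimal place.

For the Normal–Normal model with known σ², precisions add: τ_n = τ₀ + n/σ².
So 1/σ₀² = 1/2.4816 − 14/43.8 = 0.402966 − 0.319635 = 0.083331.
Hence σ₀² = 1/0.083331 ≈ 12.0.

σ₀² = 12.0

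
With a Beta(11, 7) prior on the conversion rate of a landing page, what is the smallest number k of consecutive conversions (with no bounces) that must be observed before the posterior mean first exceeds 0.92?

k = 70

After k conversions and 0 bounces the posterior is Beta(11+k, 7), with mean (11+k)/(11+7+k).
Set (11+k)/(18+k) > 0.92 and solve: k > (0.92·18 − 11)/(1 − 0.92) = 69.500.
The smallest integer exceeding 69.500 is 70, and checking k=70: (81)/(88) = 0.9205 > 0.92.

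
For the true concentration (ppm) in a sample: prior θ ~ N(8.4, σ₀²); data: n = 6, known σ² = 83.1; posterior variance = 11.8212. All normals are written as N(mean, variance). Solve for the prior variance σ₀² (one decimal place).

Posterior precision equals prior precision plus data precision: 1/σ_n² = 1/σ₀² + n/σ².
So 1/σ₀² = 1/11.8212 − 6/83.1 = 0.084594 − 0.072202 = 0.012392.
Hence σ₀² = 1/0.012392 ≈ 80.7.

σ₀² = 80.7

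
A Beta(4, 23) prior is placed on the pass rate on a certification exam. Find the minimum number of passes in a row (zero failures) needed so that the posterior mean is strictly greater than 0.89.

k = 183

After k passes and 0 failures the posterior is Beta(4+k, 23), with mean (4+k)/(4+23+k).
Set (4+k)/(27+k) > 0.89 and solve: k > (0.89·27 − 4)/(1 − 0.89) = 182.091.
The smallest integer exceeding 182.091 is 183, and checking k=183: (187)/(210) = 0.8905 > 0.89.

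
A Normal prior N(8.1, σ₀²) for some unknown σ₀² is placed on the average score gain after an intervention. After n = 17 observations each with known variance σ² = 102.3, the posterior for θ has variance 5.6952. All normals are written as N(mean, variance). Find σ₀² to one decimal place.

σ₀² = 106.3

For the Normal–Normal model with known σ², precisions add: τ_n = τ₀ + n/σ².
So 1/σ₀² = 1/5.6952 − 17/102.3 = 0.175586 − 0.166178 = 0.009408.
Hence σ₀² = 1/0.009408 ≈ 106.3.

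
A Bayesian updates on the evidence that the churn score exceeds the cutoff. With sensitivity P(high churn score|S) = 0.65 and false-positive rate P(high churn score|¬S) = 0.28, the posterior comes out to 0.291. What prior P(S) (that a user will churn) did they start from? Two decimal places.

Bayes' rule in odds form gives O(S|E) = O(S)·[P(E|S)/P(E|¬S)], hence O(S) = O(S|E)/LR.
Posterior odds = 0.291/(1−0.291) = 0.4104. LR = 0.65/0.28 = 2.3214.
Prior odds = 0.4104/2.3214 = 0.1768, so P(S) = 0.1768/(1+0.1768) ≈ 0.15.

P(S) = 0.15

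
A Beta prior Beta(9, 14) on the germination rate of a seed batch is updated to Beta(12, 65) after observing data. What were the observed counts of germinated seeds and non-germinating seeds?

3 germinated seeds and 51 non-germinating seeds

A Beta(a, b) prior with s successes and f failures in binomial data gives a Beta(a+s, b+f) posterior.
So s = 12 − 9 = 3 and f = 65 − 14 = 51.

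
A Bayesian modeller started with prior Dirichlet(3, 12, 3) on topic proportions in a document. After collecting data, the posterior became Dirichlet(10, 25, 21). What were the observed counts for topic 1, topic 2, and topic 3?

counts (7, 13, 18)

For a Dirichlet(α) prior with multinomial counts c, the posterior is Dirichlet(α + c) componentwise.
Counts are posterior − prior componentwise: 10−3=7, 25−12=13, 21−3=18.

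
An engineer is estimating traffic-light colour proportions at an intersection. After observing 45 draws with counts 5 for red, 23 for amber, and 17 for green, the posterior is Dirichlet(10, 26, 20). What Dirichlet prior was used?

Dirichlet(5, 3, 3)

For a Dirichlet(α) prior with multinomial counts c, the posterior is Dirichlet(α + c) componentwise.
Subtract each count from the matching posterior parameter: 10−5=5, 26−23=3, 20−17=3.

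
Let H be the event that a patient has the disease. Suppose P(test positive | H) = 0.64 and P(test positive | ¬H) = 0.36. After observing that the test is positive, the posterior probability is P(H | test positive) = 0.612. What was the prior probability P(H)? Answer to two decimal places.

P(H) = 0.47

Bayes' rule in odds form gives O(H|E) = O(H)·[P(E|H)/P(E|¬H)], hence O(H) = O(H|E)/LR.
Posterior odds = 0.612/(1−0.612) = 1.5773. LR = 0.64/0.36 = 1.7778.
Prior odds = 1.5773/1.7778 = 0.8872, so P(H) = 0.8872/(1+0.8872) ≈ 0.47.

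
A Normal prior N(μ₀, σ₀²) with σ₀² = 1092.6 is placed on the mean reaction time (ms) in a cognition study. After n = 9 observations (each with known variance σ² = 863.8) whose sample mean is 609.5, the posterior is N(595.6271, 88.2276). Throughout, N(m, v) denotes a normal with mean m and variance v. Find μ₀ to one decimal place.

μ₀ = 437.7

The posterior mean is a precision-weighted average: μ_n = (τ₀μ₀ + τ_data·x̄)/(τ₀+τ_data), with τ₀=1/σ₀² and τ_data=n/σ².
Here τ₀ = 1/1092.6 = 0.000915 and τ_data = 9/863.8 = 0.010419, so τ_n = 0.011334.
Rearranging for μ₀: μ₀ = (μ_n·τ_n − τ_data·x̄)/τ₀ = (595.6271·0.011334 − 0.010419·609.5) / 0.000915 = 0.400457/0.000915 ≈ 437.7.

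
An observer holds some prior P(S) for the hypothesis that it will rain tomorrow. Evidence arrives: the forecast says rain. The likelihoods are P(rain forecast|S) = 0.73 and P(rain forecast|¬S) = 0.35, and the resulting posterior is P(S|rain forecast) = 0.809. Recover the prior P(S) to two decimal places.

Bayes' rule in odds form gives O(S|E) = O(S)·[P(E|S)/P(E|¬S)], hence O(S) = O(S|E)/LR.
Posterior odds = 0.809/(1−0.809) = 4.2356. LR = 0.73/0.35 = 2.0857.
Prior odds = 4.2356/2.0857 = 2.0308, so P(S) = 2.0308/(1+2.0308) ≈ 0.67.

P(S) = 0.67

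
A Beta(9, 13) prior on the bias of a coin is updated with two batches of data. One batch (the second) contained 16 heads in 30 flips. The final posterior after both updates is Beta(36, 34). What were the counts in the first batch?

11 heads and 7 tails

Because Beta–binomial updating is additive in the counts, the combined data contributed (α_post−α_prior, β_post−β_prior) successes and failures.
Total across both batches: 36−9=27 heads, 34−13=21 tails.
Subtract the second batch: 27−16=11 heads and 21−14=7 tails.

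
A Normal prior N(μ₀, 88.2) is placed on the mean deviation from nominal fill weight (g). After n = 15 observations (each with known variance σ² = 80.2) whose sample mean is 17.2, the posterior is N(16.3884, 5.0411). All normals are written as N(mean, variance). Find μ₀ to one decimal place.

The posterior mean is a precision-weighted average: μ_n = (τ₀μ₀ + τ_data·x̄)/(τ₀+τ_data), with τ₀=1/σ₀² and τ_data=n/σ².
Here τ₀ = 1/88.2 = 0.011338 and τ_data = 15/80.2 = 0.187032, so τ_n = 0.198370.
Rearranging for μ₀: μ₀ = (μ_n·τ_n − τ_data·x̄)/τ₀ = (16.3884·0.198370 − 0.187032·17.2) / 0.011338 = 0.034017/0.011338 ≈ 3.0.

μ₀ = 3.0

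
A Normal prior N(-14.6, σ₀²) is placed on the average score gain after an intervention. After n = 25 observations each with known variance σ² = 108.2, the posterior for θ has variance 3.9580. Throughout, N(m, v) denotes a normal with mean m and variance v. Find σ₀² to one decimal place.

For the Normal–Normal model with known σ², precisions add: τ_n = τ₀ + n/σ².
So 1/σ₀² = 1/3.9580 − 25/108.2 = 0.252653 − 0.231054 = 0.021599.
Hence σ₀² = 1/0.021599 ≈ 46.3.

σ₀² = 46.3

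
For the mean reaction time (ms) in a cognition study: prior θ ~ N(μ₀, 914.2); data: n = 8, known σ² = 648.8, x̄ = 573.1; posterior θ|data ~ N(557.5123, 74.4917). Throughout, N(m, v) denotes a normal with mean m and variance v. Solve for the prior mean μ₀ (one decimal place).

With known observation variance, the Normal–Normal posterior has precision τ_n = τ₀ + n/σ² and mean μ_n = (τ₀μ₀ + (n/σ²)x̄)/τ_n.
Here τ₀ = 1/914.2 = 0.001094 and τ_data = 8/648.8 = 0.012330, so τ_n = 0.013424.
Rearranging for μ₀: μ₀ = (μ_n·τ_n − τ_data·x̄)/τ₀ = (557.5123·0.013424 − 0.012330·573.1) / 0.001094 = 0.417722/0.001094 ≈ 381.8.

μ₀ = 381.8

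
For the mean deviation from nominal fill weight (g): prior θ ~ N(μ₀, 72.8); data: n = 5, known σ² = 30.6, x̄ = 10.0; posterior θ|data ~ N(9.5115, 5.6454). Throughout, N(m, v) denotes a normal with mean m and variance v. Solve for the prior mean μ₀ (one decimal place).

The posterior mean is a precision-weighted average: μ_n = (τ₀μ₀ + τ_data·x̄)/(τ₀+τ_data), with τ₀=1/σ₀² and τ_data=n/σ².
Here τ₀ = 1/72.8 = 0.013736 and τ_data = 5/30.6 = 0.163399, so τ_n = 0.177135.
Rearranging for μ₀: μ₀ = (μ_n·τ_n − τ_data·x̄)/τ₀ = (9.5115·0.177135 − 0.163399·10.0) / 0.013736 = 0.050830/0.013736 ≈ 3.7.

μ₀ = 3.7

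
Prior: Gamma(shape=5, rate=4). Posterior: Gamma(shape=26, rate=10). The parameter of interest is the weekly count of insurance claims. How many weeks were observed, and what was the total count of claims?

n = 6 weeks with total 21 claims

A Gamma(α, β) prior (rate parametrization) on a Poisson rate with n observations summing to S gives posterior Gamma(α+S, β+n).
Matching: Σxᵢ = 26 − 5 = 21 and n = 10 − 4 = 6.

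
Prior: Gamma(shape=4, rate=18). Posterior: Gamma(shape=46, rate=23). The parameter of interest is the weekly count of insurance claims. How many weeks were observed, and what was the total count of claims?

Gamma–Poisson conjugacy: posterior shape = α + Σxᵢ, posterior rate = β + n.
Matching: Σxᵢ = 46 − 4 = 42 and n = 23 − 18 = 5.

n = 5 weeks with total 42 claims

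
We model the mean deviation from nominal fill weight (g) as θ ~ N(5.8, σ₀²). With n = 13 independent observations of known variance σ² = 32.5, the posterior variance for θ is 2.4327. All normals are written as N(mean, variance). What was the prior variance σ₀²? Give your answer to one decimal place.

σ₀² = 90.4

For the Normal–Normal model with known σ², precisions add: τ_n = τ₀ + n/σ².
So 1/σ₀² = 1/2.4327 − 13/32.5 = 0.411066 − 0.400000 = 0.011066.
Hence σ₀² = 1/0.011066 ≈ 90.4.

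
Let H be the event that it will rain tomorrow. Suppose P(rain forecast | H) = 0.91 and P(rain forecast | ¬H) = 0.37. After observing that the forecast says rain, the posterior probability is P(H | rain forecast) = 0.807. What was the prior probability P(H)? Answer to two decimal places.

P(H) = 0.63

Bayes' rule in odds form gives O(H|E) = O(H)·[P(E|H)/P(E|¬H)], hence O(H) = O(H|E)/LR.
Posterior odds = 0.807/(1−0.807) = 4.1813. LR = 0.91/0.37 = 2.4595.
Prior odds = 4.1813/2.4595 = 1.7001, so P(H) = 1.7001/(1+1.7001) ≈ 0.63.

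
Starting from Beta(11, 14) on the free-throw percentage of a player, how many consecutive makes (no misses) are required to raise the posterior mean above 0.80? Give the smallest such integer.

After k makes and 0 misses the posterior is Beta(11+k, 14), with mean (11+k)/(11+14+k).
Set (11+k)/(25+k) > 0.80 and solve: k > (0.80·25 − 11)/(1 − 0.80) = 45.000.
The smallest integer exceeding 45.000 is 46.

k = 46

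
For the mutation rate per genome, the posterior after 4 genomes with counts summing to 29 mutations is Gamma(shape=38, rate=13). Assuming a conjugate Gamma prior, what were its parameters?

Gamma(shape=9, rate=9)

Gamma–Poisson conjugacy: posterior shape = α + Σxᵢ, posterior rate = β + n.
So α = 38 − 29 = 9 and β = 13 − 4 = 9.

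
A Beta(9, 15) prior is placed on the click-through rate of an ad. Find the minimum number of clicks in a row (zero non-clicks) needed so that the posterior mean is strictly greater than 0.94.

k = 227

After k clicks and 0 non-clicks the posterior is Beta(9+k, 15), with mean (9+k)/(9+15+k).
Set (9+k)/(24+k) > 0.94 and solve: k > (0.94·24 − 9)/(1 − 0.94) = 226.000.
The smallest integer exceeding 226.000 is 227.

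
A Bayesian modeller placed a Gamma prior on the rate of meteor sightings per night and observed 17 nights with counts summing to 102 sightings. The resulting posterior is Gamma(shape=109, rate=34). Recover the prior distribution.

A Gamma(α, β) prior (rate parametrization) on a Poisson rate with n observations summing to S gives posterior Gamma(α+S, β+n).
So α = 109 − 102 = 7 and β = 34 − 17 = 17.

Gamma(shape=7, rate=17)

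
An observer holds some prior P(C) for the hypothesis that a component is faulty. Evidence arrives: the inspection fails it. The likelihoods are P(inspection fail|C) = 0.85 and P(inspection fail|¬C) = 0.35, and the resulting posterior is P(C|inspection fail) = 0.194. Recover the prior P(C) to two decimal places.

Bayes' rule in odds form gives O(C|E) = O(C)·[P(E|C)/P(E|¬C)], hence O(C) = O(C|E)/LR.
Posterior odds = 0.194/(1−0.194) = 0.2407. LR = 0.85/0.35 = 2.4286.
Prior odds = 0.2407/2.4286 = 0.0991, so P(C) = 0.0991/(1+0.0991) ≈ 0.09.

P(C) = 0.09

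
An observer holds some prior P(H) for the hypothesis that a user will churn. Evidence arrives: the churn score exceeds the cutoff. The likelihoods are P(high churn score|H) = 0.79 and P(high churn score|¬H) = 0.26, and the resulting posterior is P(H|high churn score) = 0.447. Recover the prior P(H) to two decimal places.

P(H) = 0.21

In odds form, posterior odds = prior odds × likelihood ratio, so prior odds = posterior odds ÷ LR.
Posterior odds = 0.447/(1−0.447) = 0.8083. LR = 0.79/0.26 = 3.0385.
Prior odds = 0.8083/3.0385 = 0.2660, so P(H) = 0.2660/(1+0.2660) ≈ 0.21.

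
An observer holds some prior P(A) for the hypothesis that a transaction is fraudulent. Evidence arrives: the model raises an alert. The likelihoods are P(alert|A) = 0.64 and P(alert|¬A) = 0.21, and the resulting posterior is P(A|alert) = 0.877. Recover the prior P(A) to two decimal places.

P(A) = 0.70

In odds form, posterior odds = prior odds × likelihood ratio, so prior odds = posterior odds ÷ LR.
Posterior odds = 0.877/(1−0.877) = 7.1301. LR = 0.64/0.21 = 3.0476.
Prior odds = 7.1301/3.0476 = 2.3396, so P(A) = 2.3396/(1+2.3396) ≈ 0.70.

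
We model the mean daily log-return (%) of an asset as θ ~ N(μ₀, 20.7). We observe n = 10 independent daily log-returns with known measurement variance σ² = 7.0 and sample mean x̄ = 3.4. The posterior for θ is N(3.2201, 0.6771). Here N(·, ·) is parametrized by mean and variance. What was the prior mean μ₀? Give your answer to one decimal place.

μ₀ = -2.1

The posterior mean is a precision-weighted average: μ_n = (τ₀μ₀ + τ_data·x̄)/(τ₀+τ_data), with τ₀=1/σ₀² and τ_data=n/σ².
Here τ₀ = 1/20.7 = 0.048309 and τ_data = 10/7.0 = 1.428571, so τ_n = 1.476880.
Rearranging for μ₀: μ₀ = (μ_n·τ_n − τ_data·x̄)/τ₀ = (3.2201·1.476880 − 1.428571·3.4) / 0.048309 = -0.101440/0.048309 ≈ -2.1.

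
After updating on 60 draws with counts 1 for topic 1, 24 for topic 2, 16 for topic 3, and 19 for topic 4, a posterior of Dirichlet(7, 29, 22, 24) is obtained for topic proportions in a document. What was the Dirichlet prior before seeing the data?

Dirichlet(6, 5, 6, 5)

For a Dirichlet(α) prior with multinomial counts c, the posterior is Dirichlet(α + c) componentwise.
Subtract each count from the matching posterior parameter: 7−1=6, 29−24=5, 22−16=6, 24−19=5.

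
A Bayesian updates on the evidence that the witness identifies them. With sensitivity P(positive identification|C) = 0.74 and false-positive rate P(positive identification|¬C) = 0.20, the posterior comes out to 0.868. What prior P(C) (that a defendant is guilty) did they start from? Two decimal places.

P(C) = 0.64

In odds form, posterior odds = prior odds × likelihood ratio, so prior odds = posterior odds ÷ LR.
Posterior odds = 0.868/(1−0.868) = 6.5758. LR = 0.74/0.20 = 3.7000.
Prior odds = 6.5758/3.7000 = 1.7772, so P(C) = 1.7772/(1+1.7772) ≈ 0.64.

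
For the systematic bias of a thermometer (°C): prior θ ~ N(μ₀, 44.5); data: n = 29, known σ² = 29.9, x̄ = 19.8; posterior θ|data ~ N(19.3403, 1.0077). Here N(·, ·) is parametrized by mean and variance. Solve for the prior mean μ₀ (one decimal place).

With known observation variance, the Normal–Normal posterior has precision τ_n = τ₀ + n/σ² and mean μ_n = (τ₀μ₀ + (n/σ²)x̄)/τ_n.
Here τ₀ = 1/44.5 = 0.022472 and τ_data = 29/29.9 = 0.969900, so τ_n = 0.992372.
Rearranging for μ₀: μ₀ = (μ_n·τ_n − τ_data·x̄)/τ₀ = (19.3403·0.992372 − 0.969900·19.8) / 0.022472 = -0.011248/0.022472 ≈ -0.5.

μ₀ = -0.5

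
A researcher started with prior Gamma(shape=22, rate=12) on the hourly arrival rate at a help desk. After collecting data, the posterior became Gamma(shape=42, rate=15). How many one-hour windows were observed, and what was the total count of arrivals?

n = 3 one-hour windows with total 20 arrivals

Gamma–Poisson conjugacy: posterior shape = α + Σxᵢ, posterior rate = β + n.
Matching: Σxᵢ = 42 − 22 = 20 and n = 15 − 12 = 3.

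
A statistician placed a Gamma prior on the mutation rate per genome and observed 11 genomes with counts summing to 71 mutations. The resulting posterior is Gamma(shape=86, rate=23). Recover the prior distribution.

Gamma–Poisson conjugacy: posterior shape = α + Σxᵢ, posterior rate = β + n.
So α = 86 − 71 = 15 and β = 23 − 11 = 12.

Gamma(shape=15, rate=12)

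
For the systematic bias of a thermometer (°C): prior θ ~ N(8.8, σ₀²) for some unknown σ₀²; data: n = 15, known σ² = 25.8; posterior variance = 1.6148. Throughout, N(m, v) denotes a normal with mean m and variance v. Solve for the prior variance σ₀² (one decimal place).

σ₀² = 26.4

For the Normal–Normal model with known σ², precisions add: τ_n = τ₀ + n/σ².
So 1/σ₀² = 1/1.6148 − 15/25.8 = 0.619272 − 0.581395 = 0.037877.
Hence σ₀² = 1/0.037877 ≈ 26.4.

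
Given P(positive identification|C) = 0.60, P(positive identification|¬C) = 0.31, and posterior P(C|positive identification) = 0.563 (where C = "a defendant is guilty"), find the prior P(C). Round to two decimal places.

In odds form, posterior odds = prior odds × likelihood ratio, so prior odds = posterior odds ÷ LR.
Posterior odds = 0.563/(1−0.563) = 1.2883. LR = 0.60/0.31 = 1.9355.
Prior odds = 1.2883/1.9355 = 0.6656, so P(C) = 0.6656/(1+0.6656) ≈ 0.40.

P(C) = 0.40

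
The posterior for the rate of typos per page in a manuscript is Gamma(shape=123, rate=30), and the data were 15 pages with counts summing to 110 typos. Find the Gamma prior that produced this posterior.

Gamma(shape=13, rate=15)

Gamma–Poisson conjugacy: posterior shape = α + Σxᵢ, posterior rate = β + n.
So α = 123 − 110 = 13 and β = 30 − 15 = 15.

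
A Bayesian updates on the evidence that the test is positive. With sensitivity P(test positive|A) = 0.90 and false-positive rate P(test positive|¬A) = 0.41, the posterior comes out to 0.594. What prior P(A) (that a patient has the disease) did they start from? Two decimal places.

In odds form, posterior odds = prior odds × likelihood ratio, so prior odds = posterior odds ÷ LR.
Posterior odds = 0.594/(1−0.594) = 1.4631. LR = 0.90/0.41 = 2.1951.
Prior odds = 1.4631/2.1951 = 0.6665, so P(A) = 0.6665/(1+0.6665) ≈ 0.40.

P(A) = 0.40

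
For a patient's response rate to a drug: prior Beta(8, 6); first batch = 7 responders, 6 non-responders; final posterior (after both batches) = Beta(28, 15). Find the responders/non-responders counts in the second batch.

13 responders and 3 non-responders

Because Beta–binomial updating is additive in the counts, the combined data contributed (α_post−α_prior, β_post−β_prior) successes and failures.
Total across both batches: 28−8=20 responders, 15−6=9 non-responders.
Subtract the first batch: 20−7=13 responders and 9−6=3 non-responders.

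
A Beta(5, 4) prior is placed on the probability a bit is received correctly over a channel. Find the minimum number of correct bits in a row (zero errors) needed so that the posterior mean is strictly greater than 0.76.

After k correct bits and 0 errors the posterior is Beta(5+k, 4), with mean (5+k)/(5+4+k).
Set (5+k)/(9+k) > 0.76 and solve: k > (0.76·9 − 5)/(1 − 0.76) = 7.667.
The smallest integer exceeding 7.667 is 8, and checking k=8: (13)/(17) = 0.7647 > 0.76.

k = 8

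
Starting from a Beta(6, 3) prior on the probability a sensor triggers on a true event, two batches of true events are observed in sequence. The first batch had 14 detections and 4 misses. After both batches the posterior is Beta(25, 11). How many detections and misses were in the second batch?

Because Beta–binomial updating is additive in the counts, the combined data contributed (α_post−α_prior, β_post−β_prior) successes and failures.
Total across both batches: 25−6=19 detections, 11−3=8 misses.
Subtract the first batch: 19−14=5 detections and 8−4=4 misses.

5 detections and 4 misses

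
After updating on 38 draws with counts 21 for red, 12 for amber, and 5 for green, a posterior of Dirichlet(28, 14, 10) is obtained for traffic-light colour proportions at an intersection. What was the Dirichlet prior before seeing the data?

Dirichlet(7, 2, 5)

For a Dirichlet(α) prior with multinomial counts c, the posterior is Dirichlet(α + c) componentwise.
Subtract each count from the matching posterior parameter: 28−21=7, 14−12=2, 10−5=5.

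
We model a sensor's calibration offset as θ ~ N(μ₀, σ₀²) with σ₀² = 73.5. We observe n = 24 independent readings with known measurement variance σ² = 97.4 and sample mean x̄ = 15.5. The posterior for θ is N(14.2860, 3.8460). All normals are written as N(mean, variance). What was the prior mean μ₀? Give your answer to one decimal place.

μ₀ = -7.7

The posterior mean is a precision-weighted average: μ_n = (τ₀μ₀ + τ_data·x̄)/(τ₀+τ_data), with τ₀=1/σ₀² and τ_data=n/σ².
Here τ₀ = 1/73.5 = 0.013605 and τ_data = 24/97.4 = 0.246407, so τ_n = 0.260012.
Rearranging for μ₀: μ₀ = (μ_n·τ_n − τ_data·x̄)/τ₀ = (14.2860·0.260012 − 0.246407·15.5) / 0.013605 = -0.104777/0.013605 ≈ -7.7.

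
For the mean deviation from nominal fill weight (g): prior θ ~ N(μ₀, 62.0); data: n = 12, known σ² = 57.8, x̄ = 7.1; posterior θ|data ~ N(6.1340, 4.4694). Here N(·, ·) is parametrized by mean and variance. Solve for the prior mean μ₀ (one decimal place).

μ₀ = -6.3

With known observation variance, the Normal–Normal posterior has precision τ_n = τ₀ + n/σ² and mean μ_n = (τ₀μ₀ + (n/σ²)x̄)/τ_n.
Here τ₀ = 1/62.0 = 0.016129 and τ_data = 12/57.8 = 0.207612, so τ_n = 0.223741.
Rearranging for μ₀: μ₀ = (μ_n·τ_n − τ_data·x̄)/τ₀ = (6.1340·0.223741 − 0.207612·7.1) / 0.016129 = -0.101618/0.016129 ≈ -6.3.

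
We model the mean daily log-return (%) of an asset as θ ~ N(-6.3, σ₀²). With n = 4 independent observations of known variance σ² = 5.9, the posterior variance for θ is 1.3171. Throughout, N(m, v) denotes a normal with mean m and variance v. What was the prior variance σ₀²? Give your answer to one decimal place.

σ₀² = 12.3

Posterior precision equals prior precision plus data precision: 1/σ_n² = 1/σ₀² + n/σ².
So 1/σ₀² = 1/1.3171 − 4/5.9 = 0.759244 − 0.677966 = 0.081278.
Hence σ₀² = 1/0.081278 ≈ 12.3.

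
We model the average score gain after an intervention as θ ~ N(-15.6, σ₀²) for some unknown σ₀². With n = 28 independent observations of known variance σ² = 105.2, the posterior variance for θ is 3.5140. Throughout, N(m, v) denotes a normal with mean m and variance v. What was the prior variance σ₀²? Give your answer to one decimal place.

For the Normal–Normal model with known σ², precisions add: τ_n = τ₀ + n/σ².
So 1/σ₀² = 1/3.5140 − 28/105.2 = 0.284576 − 0.266160 = 0.018416.
Hence σ₀² = 1/0.018416 ≈ 54.3.

σ₀² = 54.3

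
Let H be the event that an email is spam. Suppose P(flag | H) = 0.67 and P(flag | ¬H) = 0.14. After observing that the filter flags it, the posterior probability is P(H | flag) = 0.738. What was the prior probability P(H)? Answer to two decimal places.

P(H) = 0.37

Bayes' rule in odds form gives O(H|E) = O(H)·[P(E|H)/P(E|¬H)], hence O(H) = O(H|E)/LR.
Posterior odds = 0.738/(1−0.738) = 2.8168. LR = 0.67/0.14 = 4.7857.
Prior odds = 2.8168/4.7857 = 0.5886, so P(H) = 0.5886/(1+0.5886) ≈ 0.37.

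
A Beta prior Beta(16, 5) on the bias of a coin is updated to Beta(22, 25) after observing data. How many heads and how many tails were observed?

Beta is conjugate to the binomial likelihood: posterior = Beta(α+s, β+f).
So s = 22 − 16 = 6 and f = 25 − 5 = 20.

6 heads and 20 tails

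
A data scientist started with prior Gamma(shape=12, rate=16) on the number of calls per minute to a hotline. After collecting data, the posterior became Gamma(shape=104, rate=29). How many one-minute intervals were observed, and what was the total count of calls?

Gamma–Poisson conjugacy: posterior shape = α + Σxᵢ, posterior rate = β + n.
Matching: Σxᵢ = 104 − 12 = 92 and n = 29 − 16 = 13.

n = 13 one-minute intervals with total 92 calls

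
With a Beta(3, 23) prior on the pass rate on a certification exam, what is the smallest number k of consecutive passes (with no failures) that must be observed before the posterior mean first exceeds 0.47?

k = 18

After k passes and 0 failures the posterior is Beta(3+k, 23), with mean (3+k)/(3+23+k).
Set (3+k)/(26+k) > 0.47 and solve: k > (0.47·26 − 3)/(1 − 0.47) = 17.396.
The smallest integer exceeding 17.396 is 18.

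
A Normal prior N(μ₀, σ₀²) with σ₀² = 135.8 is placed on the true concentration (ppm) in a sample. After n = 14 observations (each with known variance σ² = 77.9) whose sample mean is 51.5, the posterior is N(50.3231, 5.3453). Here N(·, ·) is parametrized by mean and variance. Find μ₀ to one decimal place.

The posterior mean is a precision-weighted average: μ_n = (τ₀μ₀ + τ_data·x̄)/(τ₀+τ_data), with τ₀=1/σ₀² and τ_data=n/σ².
Here τ₀ = 1/135.8 = 0.007364 and τ_data = 14/77.9 = 0.179718, so τ_n = 0.187082.
Rearranging for μ₀: μ₀ = (μ_n·τ_n − τ_data·x̄)/τ₀ = (50.3231·0.187082 − 0.179718·51.5) / 0.007364 = 0.159069/0.007364 ≈ 21.6.

μ₀ = 21.6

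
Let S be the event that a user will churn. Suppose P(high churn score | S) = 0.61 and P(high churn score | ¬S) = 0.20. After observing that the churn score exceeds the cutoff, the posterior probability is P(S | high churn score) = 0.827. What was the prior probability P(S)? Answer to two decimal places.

P(S) = 0.61

In odds form, posterior odds = prior odds × likelihood ratio, so prior odds = posterior odds ÷ LR.
Posterior odds = 0.827/(1−0.827) = 4.7803. LR = 0.61/0.20 = 3.0500.
Prior odds = 4.7803/3.0500 = 1.5673, so P(S) = 1.5673/(1+1.5673) ≈ 0.61.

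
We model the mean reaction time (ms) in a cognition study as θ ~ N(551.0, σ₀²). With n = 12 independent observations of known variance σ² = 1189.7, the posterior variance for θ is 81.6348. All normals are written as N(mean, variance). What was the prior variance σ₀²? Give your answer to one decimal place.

For the Normal–Normal model with known σ², precisions add: τ_n = τ₀ + n/σ².
So 1/σ₀² = 1/81.6348 − 12/1189.7 = 0.012250 − 0.010087 = 0.002163.
Hence σ₀² = 1/0.002163 ≈ 462.3.

σ₀² = 462.3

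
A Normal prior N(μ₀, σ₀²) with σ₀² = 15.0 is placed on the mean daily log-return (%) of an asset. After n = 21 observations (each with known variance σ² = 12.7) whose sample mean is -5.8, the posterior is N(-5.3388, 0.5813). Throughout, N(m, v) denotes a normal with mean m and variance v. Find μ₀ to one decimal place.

The posterior mean is a precision-weighted average: μ_n = (τ₀μ₀ + τ_data·x̄)/(τ₀+τ_data), with τ₀=1/σ₀² and τ_data=n/σ².
Here τ₀ = 1/15.0 = 0.066667 and τ_data = 21/12.7 = 1.653543, so τ_n = 1.720210.
Rearranging for μ₀: μ₀ = (μ_n·τ_n − τ_data·x̄)/τ₀ = (-5.3388·1.720210 − 1.653543·-5.8) / 0.066667 = 0.406692/0.066667 ≈ 6.1.

μ₀ = 6.1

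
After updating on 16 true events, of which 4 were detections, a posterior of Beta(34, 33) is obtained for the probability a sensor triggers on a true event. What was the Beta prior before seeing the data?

Beta(30, 21)

Under Beta–binomial conjugacy the posterior parameters are (α+s, β+f).
So α = 34 − 4 = 30 and β = 33 − 12 = 21.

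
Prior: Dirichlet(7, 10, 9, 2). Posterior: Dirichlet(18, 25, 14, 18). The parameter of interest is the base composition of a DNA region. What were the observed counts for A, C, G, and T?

counts (11, 15, 5, 16)

For a Dirichlet(α) prior with multinomial counts c, the posterior is Dirichlet(α + c) componentwise.
Counts are posterior − prior componentwise: 18−7=11, 25−10=15, 14−9=5, 18−2=16.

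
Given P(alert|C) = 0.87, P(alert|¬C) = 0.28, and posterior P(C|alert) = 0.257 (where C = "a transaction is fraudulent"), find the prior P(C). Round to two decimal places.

P(C) = 0.10

In odds form, posterior odds = prior odds × likelihood ratio, so prior odds = posterior odds ÷ LR.
Posterior odds = 0.257/(1−0.257) = 0.3459. LR = 0.87/0.28 = 3.1071.
Prior odds = 0.3459/3.1071 = 0.1113, so P(C) = 0.1113/(1+0.1113) ≈ 0.10.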